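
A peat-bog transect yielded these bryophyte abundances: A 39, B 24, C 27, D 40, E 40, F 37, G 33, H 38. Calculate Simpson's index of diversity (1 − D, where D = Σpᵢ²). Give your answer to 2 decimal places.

Total N = 39+24+27+40+40+37+33+38 = 278, so the proportions are 0.1403, 0.0863, 0.0971, 0.1439, 0.1439, 0.1331, 0.1187, 0.1367 (working shown to 4 dp, full precision carried).
D = 0.1403² + 0.0863² + 0.0971² + 0.1439² + 0.1439² + 0.1331² + 0.1187² + 0.1367² = 0.0197 + 0.0075 + 0.0094 + 0.0207 + 0.0207 + 0.0177 + 0.0141 + 0.0187 = 0.1285.
So 1 − D = 0.8715, i.e. 0.87 to 2 decimal places.

0.87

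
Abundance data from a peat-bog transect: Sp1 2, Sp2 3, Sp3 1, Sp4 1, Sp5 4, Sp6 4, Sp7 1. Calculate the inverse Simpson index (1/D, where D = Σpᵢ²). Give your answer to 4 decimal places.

5.3333

Total N = 2+3+1+1+4+4+1 = 16, so the proportions are 0.125, 0.1875, 0.0625, 0.0625, 0.25, 0.25, 0.0625 (working shown to 8 dp, full precision carried).
D = 0.125² + 0.1875² + 0.0625² + 0.0625² + 0.25² + 0.25² + 0.0625² = 0.01562500 + 0.03515625 + 0.00390625 + 0.00390625 + 0.06250000 + 0.06250000 + 0.00390625 = 0.18750000.
So 1/D = 5.333333, i.e. 5.3333 to 4 decimal places.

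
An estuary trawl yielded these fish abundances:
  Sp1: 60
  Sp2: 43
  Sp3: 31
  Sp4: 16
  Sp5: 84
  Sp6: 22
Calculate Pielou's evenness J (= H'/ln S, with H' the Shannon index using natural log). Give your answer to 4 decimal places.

0.9182

Total N = 60+43+31+16+84+22 = 256, so the proportions are 0.234375, 0.167969, 0.121094, 0.0625, 0.328125, 0.085938 (working shown to 6 dp, full precision carried).
H' = −Σ pᵢ ln pᵢ = −((-0.340039) + (-0.299652) + (-0.255652) + (-0.173287) + (-0.365650) + (-0.210902)) = 1.645182.
With S = 6 species, ln S = 1.791759, so J = 1.645182/1.791759 = 0.918194, i.e. 0.9182 to 4 decimal places.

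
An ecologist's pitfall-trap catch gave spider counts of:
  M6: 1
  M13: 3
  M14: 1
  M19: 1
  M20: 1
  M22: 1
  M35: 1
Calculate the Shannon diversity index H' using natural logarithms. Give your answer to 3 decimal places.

1.831

Total N = 1+3+1+1+1+1+1 = 9, so the proportions are 0.11111, 0.33333, 0.11111, 0.11111, 0.11111, 0.11111, 0.11111 (working shown to 5 dp, full precision carried).
Each pᵢ ln pᵢ term: 0.11111×(-2.19722)=-0.24414, 0.33333×(-1.09861)=-0.36620, 0.11111×(-2.19722)=-0.24414, 0.11111×(-2.19722)=-0.24414, 0.11111×(-2.19722)=-0.24414, 0.11111×(-2.19722)=-0.24414, 0.11111×(-2.19722)=-0.24414.
Sum = -1.83102, so H' = 1.831.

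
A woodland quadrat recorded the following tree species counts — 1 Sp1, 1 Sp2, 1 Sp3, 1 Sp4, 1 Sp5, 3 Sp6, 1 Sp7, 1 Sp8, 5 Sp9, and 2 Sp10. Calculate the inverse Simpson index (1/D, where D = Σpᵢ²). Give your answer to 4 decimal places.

Total N = 1+1+1+1+1+3+1+1+5+2 = 17, so the proportions are 0.05882353, 0.05882353, 0.05882353, 0.05882353, 0.05882353, 0.17647059, 0.05882353, 0.05882353, 0.29411765, 0.11764706 (working shown to 8 dp, full precision carried).
D = 0.05882353² + 0.05882353² + 0.05882353² + 0.05882353² + 0.05882353² + 0.17647059² + 0.05882353² + 0.05882353² + 0.29411765² + 0.11764706² = 0.00346021 + 0.00346021 + 0.00346021 + 0.00346021 + 0.00346021 + 0.03114187 + 0.00346021 + 0.00346021 + 0.08650519 + 0.01384083 = 0.15570934.
So 1/D = 6.422222, i.e. 6.4222 to 4 decimal places.

6.4222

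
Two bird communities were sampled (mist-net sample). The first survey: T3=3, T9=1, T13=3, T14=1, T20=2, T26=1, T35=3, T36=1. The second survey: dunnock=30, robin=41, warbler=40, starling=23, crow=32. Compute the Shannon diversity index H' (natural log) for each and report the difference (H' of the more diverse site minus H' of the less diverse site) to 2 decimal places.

0.37

The first survey: N=15, proportions 0.2, 0.0667, 0.2, 0.0667, 0.1333, 0.0667, 0.2, 0.0667, giving H' = 1.9565 (working shown to 4 dp, full precision carried).
The second survey: N=166, proportions 0.1807, 0.247, 0.241, 0.1386, 0.1928, giving H' = 1.5887.
Difference = |1.9565 − 1.5887| = 0.3678, i.e. 0.37 to 2 decimal places.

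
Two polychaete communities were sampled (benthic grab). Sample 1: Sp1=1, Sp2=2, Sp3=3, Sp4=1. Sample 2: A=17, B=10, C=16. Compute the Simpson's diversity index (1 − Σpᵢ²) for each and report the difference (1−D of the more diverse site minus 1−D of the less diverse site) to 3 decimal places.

Sample 1: N=7, proportions 0.142857, 0.285714, 0.428571, 0.142857, giving 1−D = 0.693878 (working shown to 6 dp, full precision carried).
Sample 2: N=43, proportions 0.395349, 0.232558, 0.372093, giving 1−D = 0.651163.
Difference = |0.693878 − 0.651163| = 0.042715, i.e. 0.043 to 3 decimal places.

0.043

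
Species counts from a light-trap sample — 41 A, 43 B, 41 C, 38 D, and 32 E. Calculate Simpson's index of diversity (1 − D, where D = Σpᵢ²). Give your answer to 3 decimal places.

0.798

Total N = 41+43+41+38+32 = 195, so the proportions are 0.21026, 0.22051, 0.21026, 0.19487, 0.1641 (working shown to 5 dp, full precision carried).
D = 0.21026² + 0.22051² + 0.21026² + 0.19487² + 0.1641² = 0.04421 + 0.04863 + 0.04421 + 0.03798 + 0.02693 = 0.20195.
So 1 − D = 0.79805, i.e. 0.798 to 3 decimal places.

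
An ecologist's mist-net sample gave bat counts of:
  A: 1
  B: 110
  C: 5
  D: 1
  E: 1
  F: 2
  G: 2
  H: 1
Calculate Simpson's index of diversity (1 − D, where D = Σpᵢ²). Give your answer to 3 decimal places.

Total N = 1+110+5+1+1+2+2+1 = 123, so the proportions are 0.00813, 0.89431, 0.04065, 0.00813, 0.00813, 0.01626, 0.01626, 0.00813 (working shown to 5 dp, full precision carried).
D = 0.00813² + 0.89431² + 0.04065² + 0.00813² + 0.00813² + 0.01626² + 0.01626² + 0.00813² = 0.00007 + 0.79979 + 0.00165 + 0.00007 + 0.00007 + 0.00026 + 0.00026 + 0.00007 = 0.80223.
So 1 − D = 0.19777, i.e. 0.198 to 3 decimal places.

0.198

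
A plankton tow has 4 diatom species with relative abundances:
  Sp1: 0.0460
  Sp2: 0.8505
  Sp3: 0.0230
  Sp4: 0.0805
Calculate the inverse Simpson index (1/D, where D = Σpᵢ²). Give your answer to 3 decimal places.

D = 0.046² + 0.8505² + 0.023² + 0.0805² = 0.002116 + 0.723350 + 0.000529 + 0.006480 = 0.732476 (working shown to 6 dp, full precision carried).
So 1/D = 1.36523, i.e. 1.365 to 3 decimal places.

1.365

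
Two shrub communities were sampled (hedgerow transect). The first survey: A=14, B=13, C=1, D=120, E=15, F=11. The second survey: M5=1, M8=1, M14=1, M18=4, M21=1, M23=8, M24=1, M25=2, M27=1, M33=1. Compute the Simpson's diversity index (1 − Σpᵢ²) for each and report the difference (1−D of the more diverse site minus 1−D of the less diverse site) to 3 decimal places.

0.293

The first survey: N=174, proportions 0.08046, 0.07471, 0.00575, 0.68966, 0.08621, 0.06322, giving 1−D = 0.50086 (working shown to 5 dp, full precision carried).
The second survey: N=21, proportions 0.04762, 0.04762, 0.04762, 0.19048, 0.04762, 0.38095, 0.04762, 0.09524, 0.04762, 0.04762, giving 1−D = 0.79365.
Difference = |0.50086 − 0.79365| = 0.29279, i.e. 0.293 to 3 decimal places.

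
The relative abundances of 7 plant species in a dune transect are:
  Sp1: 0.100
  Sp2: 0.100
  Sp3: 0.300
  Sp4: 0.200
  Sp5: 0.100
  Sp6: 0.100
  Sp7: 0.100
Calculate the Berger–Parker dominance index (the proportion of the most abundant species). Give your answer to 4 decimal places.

0.3000

The largest proportion is 0.3, i.e. d = 0.3000 to 4 decimal places.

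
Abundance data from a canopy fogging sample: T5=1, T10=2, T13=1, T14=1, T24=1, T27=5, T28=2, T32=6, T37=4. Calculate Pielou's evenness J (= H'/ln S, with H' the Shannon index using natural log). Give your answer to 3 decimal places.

0.890

Total N = 1+2+1+1+1+5+2+6+4 = 23, so the proportions are 0.04348, 0.08696, 0.04348, 0.04348, 0.04348, 0.21739, 0.08696, 0.26087, 0.17391 (working shown to 5 dp, full precision carried).
H' = −Σ pᵢ ln pᵢ = −((-0.13633) + (-0.21238) + (-0.13633) + (-0.13633) + (-0.13633) + (-0.33175) + (-0.21238) + (-0.35054) + (-0.30421)) = 1.95656.
With S = 9 species, ln S = 2.19722, so J = 1.95656/2.19722 = 0.89047, i.e. 0.890 to 3 decimal places.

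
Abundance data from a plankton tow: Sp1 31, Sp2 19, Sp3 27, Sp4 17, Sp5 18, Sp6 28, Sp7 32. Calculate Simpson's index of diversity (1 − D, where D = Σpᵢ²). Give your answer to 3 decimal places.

0.849

Total N = 31+19+27+17+18+28+32 = 172, so the proportions are 0.18023, 0.11047, 0.15698, 0.09884, 0.10465, 0.16279, 0.18605 (working shown to 5 dp, full precision carried).
D = 0.18023² + 0.11047² + 0.15698² + 0.09884² + 0.10465² + 0.16279² + 0.18605² = 0.03248 + 0.01220 + 0.02464 + 0.00977 + 0.01095 + 0.02650 + 0.03461 = 0.15116.
So 1 − D = 0.84884, i.e. 0.849 to 3 decimal places.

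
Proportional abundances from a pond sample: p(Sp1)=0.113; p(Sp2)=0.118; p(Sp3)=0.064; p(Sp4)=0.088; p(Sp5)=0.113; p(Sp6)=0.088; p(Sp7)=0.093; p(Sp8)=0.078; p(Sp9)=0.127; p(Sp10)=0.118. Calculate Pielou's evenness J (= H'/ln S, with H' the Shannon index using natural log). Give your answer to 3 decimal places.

0.991

H' = −Σ pᵢ ln pᵢ = −((-0.24638) + (-0.25217) + (-0.17593) + (-0.21388) + (-0.24638) + (-0.21388) + (-0.22089) + (-0.19898) + (-0.26207) + (-0.25217)) = 2.28274 (working shown to 5 dp, full precision carried).
With S = 10 species, ln S = 2.30259, so J = 2.28274/2.30259 = 0.99138, i.e. 0.991 to 3 decimal places.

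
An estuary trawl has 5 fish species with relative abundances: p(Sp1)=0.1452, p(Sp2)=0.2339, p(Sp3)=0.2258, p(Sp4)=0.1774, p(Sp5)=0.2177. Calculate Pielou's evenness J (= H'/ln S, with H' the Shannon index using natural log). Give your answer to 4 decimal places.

H' = −Σ pᵢ ln pᵢ = −((-0.280184) + (-0.339824) + (-0.336014) + (-0.306786) + (-0.331914)) = 1.594723 (working shown to 6 dp, full precision carried).
With S = 5 species, ln S = 1.609438, so J = 1.594723/1.609438 = 0.990857, i.e. 0.9909 to 4 decimal places.

0.9909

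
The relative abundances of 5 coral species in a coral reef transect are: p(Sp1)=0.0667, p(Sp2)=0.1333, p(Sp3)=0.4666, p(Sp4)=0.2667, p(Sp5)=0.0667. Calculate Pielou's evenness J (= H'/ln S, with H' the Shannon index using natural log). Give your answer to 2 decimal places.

H' = −Σ pᵢ ln pᵢ = −((-0.1806) + (-0.2686) + (-0.3557) + (-0.3525) + (-0.1806)) = 1.3380 (working shown to 4 dp, full precision carried).
With S = 5 species, ln S = 1.6094, so J = 1.3380/1.6094 = 0.8313, i.e. 0.83 to 2 decimal places.

0.83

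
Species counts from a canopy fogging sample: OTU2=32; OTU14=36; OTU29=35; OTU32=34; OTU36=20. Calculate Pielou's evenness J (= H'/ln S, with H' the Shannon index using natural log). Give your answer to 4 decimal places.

Total N = 32+36+35+34+20 = 157, so the proportions are 0.203822, 0.229299, 0.22293, 0.216561, 0.127389 (working shown to 6 dp, full precision carried).
H' = −Σ pᵢ ln pᵢ = −((-0.324180) + (-0.337695) + (-0.334595) + (-0.331313) + (-0.262486)) = 1.590269.
With S = 5 species, ln S = 1.609438, so J = 1.590269/1.609438 = 0.988090, i.e. 0.9881 to 4 decimal places.

0.9881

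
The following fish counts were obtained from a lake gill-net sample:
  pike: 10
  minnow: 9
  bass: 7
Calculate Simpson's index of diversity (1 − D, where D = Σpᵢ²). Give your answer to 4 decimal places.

0.6598

Total N = 10+9+7 = 26, so the proportions are 0.384615, 0.346154, 0.269231 (working shown to 6 dp, full precision carried).
D = 0.384615² + 0.346154² + 0.269231² = 0.147929 + 0.119822 + 0.072485 = 0.340237.
So 1 − D = 0.659763, i.e. 0.6598 to 4 decimal places.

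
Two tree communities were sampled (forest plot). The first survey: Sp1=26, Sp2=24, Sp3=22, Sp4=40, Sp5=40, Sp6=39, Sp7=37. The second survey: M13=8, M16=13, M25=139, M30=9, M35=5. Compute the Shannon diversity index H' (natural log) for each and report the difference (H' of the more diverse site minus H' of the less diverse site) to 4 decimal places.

The first survey: N=228, proportions 0.114035, 0.105263, 0.096491, 0.175439, 0.175439, 0.171053, 0.162281, giving H' = 1.918030 (working shown to 6 dp, full precision carried).
The second survey: N=174, proportions 0.045977, 0.074713, 0.798851, 0.051724, 0.028736, giving H' = 0.770010.
Difference = |1.918030 − 0.770010| = 1.148020, i.e. 1.1480 to 4 decimal places.

1.1480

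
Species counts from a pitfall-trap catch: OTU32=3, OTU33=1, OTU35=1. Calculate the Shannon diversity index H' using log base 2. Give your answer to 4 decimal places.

Total N = 3+1+1 = 5, so the proportions are 0.6, 0.2, 0.2 (working shown to 6 dp, full precision carried).
Each pᵢ log₂ pᵢ term: 0.6×(-0.736966)=-0.442179, 0.2×(-2.321928)=-0.464386, 0.2×(-2.321928)=-0.464386.
Sum = -1.370951, so H' = 1.3710.

1.3710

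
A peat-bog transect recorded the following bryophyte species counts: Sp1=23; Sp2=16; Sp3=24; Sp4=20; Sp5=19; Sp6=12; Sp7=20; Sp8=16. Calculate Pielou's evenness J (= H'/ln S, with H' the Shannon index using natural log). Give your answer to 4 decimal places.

0.9903

Total N = 23+16+24+20+19+12+20+16 = 150, so the proportions are 0.153333, 0.106667, 0.16, 0.133333, 0.126667, 0.08, 0.133333, 0.106667 (working shown to 6 dp, full precision carried).
H' = −Σ pᵢ ln pᵢ = −((-0.287522) + (-0.238725) + (-0.293213) + (-0.268654) + (-0.261718) + (-0.202058) + (-0.268654) + (-0.238725)) = 2.059269.
With S = 8 species, ln S = 2.079442, so J = 2.059269/2.079442 = 0.990299, i.e. 0.9903 to 4 decimal places.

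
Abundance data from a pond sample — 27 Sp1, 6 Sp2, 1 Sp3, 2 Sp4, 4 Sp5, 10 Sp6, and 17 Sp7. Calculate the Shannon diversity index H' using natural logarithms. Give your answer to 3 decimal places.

1.550

Total N = 27+6+1+2+4+10+17 = 67, so the proportions are 0.40299, 0.08955, 0.01493, 0.02985, 0.0597, 0.14925, 0.25373 (working shown to 5 dp, full precision carried).
Each pᵢ ln pᵢ term: 0.40299×(-0.90886)=-0.36626, 0.08955×(-2.41293)=-0.21608, 0.01493×(-4.20469)=-0.06276, 0.02985×(-3.51155)=-0.10482, 0.0597×(-2.81840)=-0.16826, 0.14925×(-1.90211)=-0.28390, 0.25373×(-1.37148)=-0.34799.
Sum = -1.55006, so H' = 1.550.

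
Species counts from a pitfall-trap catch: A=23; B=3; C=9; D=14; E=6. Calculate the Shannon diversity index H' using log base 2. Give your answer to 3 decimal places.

Total N = 23+3+9+14+6 = 55, so the proportions are 0.41818, 0.05455, 0.16364, 0.25455, 0.10909 (working shown to 5 dp, full precision carried).
Each pᵢ log₂ pᵢ term: 0.41818×(-1.25780)=-0.52599, 0.05455×(-4.19640)=-0.22889, 0.16364×(-2.61143)=-0.42733, 0.25455×(-1.97400)=-0.50247, 0.10909×(-3.19640)=-0.34870.
Sum = -2.03338, so H' = 2.033.

2.033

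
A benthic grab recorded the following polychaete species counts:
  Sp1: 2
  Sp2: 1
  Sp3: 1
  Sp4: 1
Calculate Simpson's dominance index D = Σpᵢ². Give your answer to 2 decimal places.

0.28

Total N = 2+1+1+1 = 5, so the proportions are 0.4, 0.2, 0.2, 0.2 (working shown to 4 dp, full precision carried).
D = 0.4² + 0.2² + 0.2² + 0.2² = 0.1600 + 0.0400 + 0.0400 + 0.0400 = 0.2800.
To 2 decimal places, D = 0.28.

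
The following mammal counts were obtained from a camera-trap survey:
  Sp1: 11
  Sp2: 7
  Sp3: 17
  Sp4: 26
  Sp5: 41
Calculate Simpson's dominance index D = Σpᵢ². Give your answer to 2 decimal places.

0.27

Total N = 11+7+17+26+41 = 102, so the proportions are 0.1078, 0.0686, 0.1667, 0.2549, 0.402 (working shown to 4 dp, full precision carried).
D = 0.1078² + 0.0686² + 0.1667² + 0.2549² + 0.402² = 0.0116 + 0.0047 + 0.0278 + 0.0650 + 0.1616 = 0.2707.
To 2 decimal places, D = 0.27.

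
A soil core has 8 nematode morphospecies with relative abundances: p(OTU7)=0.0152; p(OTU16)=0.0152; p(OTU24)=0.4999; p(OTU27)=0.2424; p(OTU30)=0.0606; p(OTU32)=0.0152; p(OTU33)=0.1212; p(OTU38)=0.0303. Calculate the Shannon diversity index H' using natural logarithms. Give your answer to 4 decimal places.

1.4126

Each pᵢ ln pᵢ term (working shown to 6 dp, full precision carried): 0.0152×(-4.186460)=-0.063634, 0.0152×(-4.186460)=-0.063634, 0.4999×(-0.693347)=-0.346604, 0.2424×(-1.417166)=-0.343521, 0.0606×(-2.803460)=-0.169890, 0.0152×(-4.186460)=-0.063634, 0.1212×(-2.110313)=-0.255770, 0.0303×(-3.496608)=-0.105947.
Sum = -1.412635, so H' = 1.4126.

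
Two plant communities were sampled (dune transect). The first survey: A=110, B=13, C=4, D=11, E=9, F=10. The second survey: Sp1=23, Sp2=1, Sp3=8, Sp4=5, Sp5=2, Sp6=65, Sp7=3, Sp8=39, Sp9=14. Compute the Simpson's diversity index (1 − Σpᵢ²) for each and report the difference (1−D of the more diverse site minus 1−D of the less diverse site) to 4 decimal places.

The first survey: N=157, proportions 0.700637, 0.082803, 0.025478, 0.070064, 0.057325, 0.063694, giving 1−D = 0.489350 (working shown to 6 dp, full precision carried).
The second survey: N=160, proportions 0.14375, 0.00625, 0.05, 0.03125, 0.0125, 0.40625, 0.01875, 0.24375, 0.0875, giving 1−D = 0.743203.
Difference = |0.489350 − 0.743203| = 0.253853, i.e. 0.2539 to 4 decimal places.

0.2539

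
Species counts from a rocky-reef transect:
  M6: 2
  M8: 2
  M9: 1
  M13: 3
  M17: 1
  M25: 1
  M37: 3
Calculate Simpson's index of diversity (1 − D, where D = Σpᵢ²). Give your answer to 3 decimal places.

Total N = 2+2+1+3+1+1+3 = 13, so the proportions are 0.15385, 0.15385, 0.07692, 0.23077, 0.07692, 0.07692, 0.23077 (working shown to 5 dp, full precision carried).
D = 0.15385² + 0.15385² + 0.07692² + 0.23077² + 0.07692² + 0.07692² + 0.23077² = 0.02367 + 0.02367 + 0.00592 + 0.05325 + 0.00592 + 0.00592 + 0.05325 = 0.17160.
So 1 − D = 0.82840, i.e. 0.828 to 3 decimal places.

0.828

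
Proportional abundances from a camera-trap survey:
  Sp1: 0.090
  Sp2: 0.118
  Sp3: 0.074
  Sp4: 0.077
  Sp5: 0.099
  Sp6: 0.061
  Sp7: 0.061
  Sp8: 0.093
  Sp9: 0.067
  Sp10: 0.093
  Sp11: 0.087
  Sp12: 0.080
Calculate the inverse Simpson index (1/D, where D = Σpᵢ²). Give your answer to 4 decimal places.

11.5703

D = 0.09² + 0.118² + 0.074² + 0.077² + 0.099² + 0.061² + 0.061² + 0.093² + 0.067² + 0.093² + 0.087² + 0.08² = 0.008100000 + 0.013924000 + 0.005476000 + 0.005929000 + 0.009801000 + 0.003721000 + 0.003721000 + 0.008649000 + 0.004489000 + 0.008649000 + 0.007569000 + 0.006400000 = 0.086428000 (working shown to 9 dp, full precision carried).
So 1/D = 11.570324, i.e. 11.5703 to 4 decimal places.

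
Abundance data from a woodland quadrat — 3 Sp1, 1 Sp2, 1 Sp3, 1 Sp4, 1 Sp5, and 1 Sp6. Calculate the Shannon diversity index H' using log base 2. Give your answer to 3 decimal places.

Total N = 3+1+1+1+1+1 = 8, so the proportions are 0.375, 0.125, 0.125, 0.125, 0.125, 0.125 (working shown to 5 dp, full precision carried).
Each pᵢ log₂ pᵢ term: 0.375×(-1.41504)=-0.53064, 0.125×(-3.00000)=-0.37500, 0.125×(-3.00000)=-0.37500, 0.125×(-3.00000)=-0.37500, 0.125×(-3.00000)=-0.37500, 0.125×(-3.00000)=-0.37500.
Sum = -2.40564, so H' = 2.406.

2.406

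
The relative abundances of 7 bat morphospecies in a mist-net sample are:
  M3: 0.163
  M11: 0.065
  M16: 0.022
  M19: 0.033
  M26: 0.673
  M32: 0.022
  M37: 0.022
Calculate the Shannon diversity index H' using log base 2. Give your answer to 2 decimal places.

Each pᵢ log₂ pᵢ term (working shown to 4 dp, full precision carried): 0.163×(-2.6171)=-0.4266, 0.065×(-3.9434)=-0.2563, 0.022×(-5.5064)=-0.1211, 0.033×(-4.9214)=-0.1624, 0.673×(-0.5713)=-0.3845, 0.022×(-5.5064)=-0.1211, 0.022×(-5.5064)=-0.1211.
Sum = -1.5932, so H' = 1.59.

1.59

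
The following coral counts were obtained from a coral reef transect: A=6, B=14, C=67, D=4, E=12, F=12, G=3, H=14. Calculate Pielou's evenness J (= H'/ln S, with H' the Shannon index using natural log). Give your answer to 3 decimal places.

0.764

Total N = 6+14+67+4+12+12+3+14 = 132, so the proportions are 0.04545, 0.10606, 0.50758, 0.0303, 0.09091, 0.09091, 0.02273, 0.10606 (working shown to 5 dp, full precision carried).
H' = −Σ pᵢ ln pᵢ = −((-0.14050) + (-0.23797) + (-0.34419) + (-0.10595) + (-0.21799) + (-0.21799) + (-0.08600) + (-0.23797)) = 1.58858.
With S = 8 species, ln S = 2.07944, so J = 1.58858/2.07944 = 0.76395, i.e. 0.764 to 3 decimal places.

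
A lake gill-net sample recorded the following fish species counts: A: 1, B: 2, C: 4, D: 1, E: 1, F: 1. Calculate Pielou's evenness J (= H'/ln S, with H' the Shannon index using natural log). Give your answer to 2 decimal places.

Total N = 1+2+4+1+1+1 = 10, so the proportions are 0.1, 0.2, 0.4, 0.1, 0.1, 0.1 (working shown to 4 dp, full precision carried).
H' = −Σ pᵢ ln pᵢ = −((-0.2303) + (-0.3219) + (-0.3665) + (-0.2303) + (-0.2303) + (-0.2303)) = 1.6094.
With S = 6 species, ln S = 1.7918, so J = 1.6094/1.7918 = 0.8982, i.e. 0.90 to 2 decimal places.

0.90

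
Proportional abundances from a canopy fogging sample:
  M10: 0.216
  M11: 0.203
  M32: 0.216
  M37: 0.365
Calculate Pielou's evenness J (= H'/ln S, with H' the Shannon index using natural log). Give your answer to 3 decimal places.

H' = −Σ pᵢ ln pᵢ = −((-0.33102) + (-0.32369) + (-0.33102) + (-0.36787)) = 1.35359 (working shown to 5 dp, full precision carried).
With S = 4 species, ln S = 1.38629, so J = 1.35359/1.38629 = 0.97641, i.e. 0.976 to 3 decimal places.

0.976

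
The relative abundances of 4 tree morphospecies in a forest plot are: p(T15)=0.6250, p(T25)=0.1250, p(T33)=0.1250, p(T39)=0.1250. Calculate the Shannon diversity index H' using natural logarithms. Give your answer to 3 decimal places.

Each pᵢ ln pᵢ term (working shown to 5 dp, full precision carried): 0.625×(-0.47000)=-0.29375, 0.125×(-2.07944)=-0.25993, 0.125×(-2.07944)=-0.25993, 0.125×(-2.07944)=-0.25993.
Sum = -1.07354, so H' = 1.074.

1.074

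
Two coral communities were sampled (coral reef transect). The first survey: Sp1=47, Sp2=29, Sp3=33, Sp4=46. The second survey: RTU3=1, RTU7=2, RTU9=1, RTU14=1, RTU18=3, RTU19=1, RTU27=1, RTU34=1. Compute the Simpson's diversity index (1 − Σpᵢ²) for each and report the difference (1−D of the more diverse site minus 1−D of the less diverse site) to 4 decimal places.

The first survey: N=155, proportions 0.303226, 0.187097, 0.212903, 0.296774, giving 1−D = 0.739646 (working shown to 6 dp, full precision carried).
The second survey: N=11, proportions 0.090909, 0.181818, 0.090909, 0.090909, 0.272727, 0.090909, 0.090909, 0.090909, giving 1−D = 0.842975.
Difference = |0.739646 − 0.842975| = 0.103329, i.e. 0.1033 to 4 decimal places.

0.1033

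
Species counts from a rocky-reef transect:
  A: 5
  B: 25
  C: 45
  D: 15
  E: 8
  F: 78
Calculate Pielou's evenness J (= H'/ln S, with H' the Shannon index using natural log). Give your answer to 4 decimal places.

Total N = 5+25+45+15+8+78 = 176, so the proportions are 0.028409, 0.142045, 0.255682, 0.085227, 0.045455, 0.443182 (working shown to 6 dp, full precision carried).
H' = −Σ pᵢ ln pᵢ = −((-0.101166) + (-0.277217) + (-0.348704) + (-0.209867) + (-0.140502) + (-0.360650)) = 1.438106.
With S = 6 species, ln S = 1.791759, so J = 1.438106/1.791759 = 0.802622, i.e. 0.8026 to 4 decimal places.

0.8026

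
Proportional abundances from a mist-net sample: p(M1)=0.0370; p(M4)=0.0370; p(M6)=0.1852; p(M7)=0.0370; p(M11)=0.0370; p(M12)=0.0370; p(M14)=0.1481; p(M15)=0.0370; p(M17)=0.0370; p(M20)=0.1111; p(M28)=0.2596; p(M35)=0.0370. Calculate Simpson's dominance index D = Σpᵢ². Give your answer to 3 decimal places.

0.147

D = 0.037² + 0.037² + 0.1852² + 0.037² + 0.037² + 0.037² + 0.1481² + 0.037² + 0.037² + 0.1111² + 0.2596² + 0.037² = 0.00137 + 0.00137 + 0.03430 + 0.00137 + 0.00137 + 0.00137 + 0.02193 + 0.00137 + 0.00137 + 0.01234 + 0.06739 + 0.00137 = 0.14692 (working shown to 5 dp, full precision carried).
To 3 decimal places, D = 0.147.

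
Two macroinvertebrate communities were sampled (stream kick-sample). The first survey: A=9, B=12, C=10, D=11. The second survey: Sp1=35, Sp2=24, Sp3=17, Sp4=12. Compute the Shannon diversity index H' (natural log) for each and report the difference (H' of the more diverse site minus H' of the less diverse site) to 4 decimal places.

0.0702

The first survey: N=42, proportions 0.214286, 0.285714, 0.238095, 0.261905, giving H' = 1.380608 (working shown to 6 dp, full precision carried).
The second survey: N=88, proportions 0.397727, 0.272727, 0.193182, 0.136364, giving H' = 1.310360.
Difference = |1.380608 − 1.310360| = 0.070248, i.e. 0.0702 to 4 decimal places.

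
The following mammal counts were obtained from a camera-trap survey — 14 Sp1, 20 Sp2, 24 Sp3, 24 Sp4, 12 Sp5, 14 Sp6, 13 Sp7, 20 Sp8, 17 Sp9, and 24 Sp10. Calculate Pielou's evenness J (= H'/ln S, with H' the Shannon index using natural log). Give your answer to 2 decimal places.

0.99

Total N = 14+20+24+24+12+14+13+20+17+24 = 182, so the proportions are 0.0769, 0.1099, 0.1319, 0.1319, 0.0659, 0.0769, 0.0714, 0.1099, 0.0934, 0.1319 (working shown to 4 dp, full precision carried).
H' = −Σ pᵢ ln pᵢ = −((-0.1973) + (-0.2427) + (-0.2672) + (-0.2672) + (-0.1793) + (-0.1973) + (-0.1885) + (-0.2427) + (-0.2214) + (-0.2672)) = 2.2707.
With S = 10 species, ln S = 2.3026, so J = 2.2707/2.3026 = 0.9861, i.e. 0.99 to 2 decimal places.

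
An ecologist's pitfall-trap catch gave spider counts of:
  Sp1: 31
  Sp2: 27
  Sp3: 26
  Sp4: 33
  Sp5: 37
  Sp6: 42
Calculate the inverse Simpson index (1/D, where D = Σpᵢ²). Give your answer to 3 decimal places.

5.831

Total N = 31+27+26+33+37+42 = 196, so the proportions are 0.1581633, 0.1377551, 0.1326531, 0.1683673, 0.1887755, 0.2142857 (working shown to 7 dp, full precision carried).
D = 0.1581633² + 0.1377551² + 0.1326531² + 0.1683673² + 0.1887755² + 0.2142857² = 0.0250156 + 0.0189765 + 0.0175968 + 0.0283476 + 0.0356362 + 0.0459184 = 0.1714910.
So 1/D = 5.83121, i.e. 5.831 to 3 decimal places.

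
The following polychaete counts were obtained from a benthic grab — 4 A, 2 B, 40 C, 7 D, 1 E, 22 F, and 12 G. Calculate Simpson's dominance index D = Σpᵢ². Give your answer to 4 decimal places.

Total N = 4+2+40+7+1+22+12 = 88, so the proportions are 0.045455, 0.022727, 0.454545, 0.079545, 0.011364, 0.25, 0.136364 (working shown to 6 dp, full precision carried).
D = 0.045455² + 0.022727² + 0.454545² + 0.079545² + 0.011364² + 0.25² + 0.136364² = 0.002066 + 0.000517 + 0.206612 + 0.006327 + 0.000129 + 0.062500 + 0.018595 = 0.296746.
To 4 decimal places, D = 0.2967.

0.2967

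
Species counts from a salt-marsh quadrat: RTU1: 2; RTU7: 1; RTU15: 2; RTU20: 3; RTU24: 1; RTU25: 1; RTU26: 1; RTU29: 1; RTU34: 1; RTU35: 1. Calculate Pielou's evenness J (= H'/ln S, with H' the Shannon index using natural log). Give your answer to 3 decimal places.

0.958

Total N = 2+1+2+3+1+1+1+1+1+1 = 14, so the proportions are 0.14286, 0.07143, 0.14286, 0.21429, 0.07143, 0.07143, 0.07143, 0.07143, 0.07143, 0.07143 (working shown to 5 dp, full precision carried).
H' = −Σ pᵢ ln pᵢ = −((-0.27799) + (-0.18850) + (-0.27799) + (-0.33010) + (-0.18850) + (-0.18850) + (-0.18850) + (-0.18850) + (-0.18850) + (-0.18850)) = 2.20560.
With S = 10 species, ln S = 2.30259, so J = 2.20560/2.30259 = 0.95788, i.e. 0.958 to 3 decimal places.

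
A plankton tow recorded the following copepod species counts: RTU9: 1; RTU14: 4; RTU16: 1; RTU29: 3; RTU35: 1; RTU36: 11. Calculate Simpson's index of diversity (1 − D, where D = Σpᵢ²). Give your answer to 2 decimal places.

0.66

Total N = 1+4+1+3+1+11 = 21, so the proportions are 0.0476, 0.1905, 0.0476, 0.1429, 0.0476, 0.5238 (working shown to 4 dp, full precision carried).
D = 0.0476² + 0.1905² + 0.0476² + 0.1429² + 0.0476² + 0.5238² = 0.0023 + 0.0363 + 0.0023 + 0.0204 + 0.0023 + 0.2744 = 0.3379.
So 1 − D = 0.6621, i.e. 0.66 to 2 decimal places.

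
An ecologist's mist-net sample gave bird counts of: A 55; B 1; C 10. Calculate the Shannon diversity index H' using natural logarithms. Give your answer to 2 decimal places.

Total N = 55+1+10 = 66, so the proportions are 0.8333, 0.0152, 0.1515 (working shown to 4 dp, full precision carried).
Each pᵢ ln pᵢ term: 0.8333×(-0.1823)=-0.1519, 0.0152×(-4.1897)=-0.0635, 0.1515×(-1.8871)=-0.2859.
Sum = -0.5013, so H' = 0.50.

0.50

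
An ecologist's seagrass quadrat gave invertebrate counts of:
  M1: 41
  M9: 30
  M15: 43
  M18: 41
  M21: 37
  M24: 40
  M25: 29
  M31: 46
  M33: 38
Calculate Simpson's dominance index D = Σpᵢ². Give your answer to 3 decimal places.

0.113

Total N = 41+30+43+41+37+40+29+46+38 = 345, so the proportions are 0.11884, 0.08696, 0.12464, 0.11884, 0.10725, 0.11594, 0.08406, 0.13333, 0.11014 (working shown to 5 dp, full precision carried).
D = 0.11884² + 0.08696² + 0.12464² + 0.11884² + 0.10725² + 0.11594² + 0.08406² + 0.13333² + 0.11014² = 0.01412 + 0.00756 + 0.01553 + 0.01412 + 0.01150 + 0.01344 + 0.00707 + 0.01778 + 0.01213 = 0.11326.
To 3 decimal places, D = 0.113.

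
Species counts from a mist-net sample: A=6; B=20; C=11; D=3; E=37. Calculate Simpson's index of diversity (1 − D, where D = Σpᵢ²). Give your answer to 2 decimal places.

Total N = 6+20+11+3+37 = 77, so the proportions are 0.0779, 0.2597, 0.1429, 0.039, 0.4805 (working shown to 4 dp, full precision carried).
D = 0.0779² + 0.2597² + 0.1429² + 0.039² + 0.4805² = 0.0061 + 0.0675 + 0.0204 + 0.0015 + 0.2309 = 0.3264.
So 1 − D = 0.6736, i.e. 0.67 to 2 decimal places.

0.67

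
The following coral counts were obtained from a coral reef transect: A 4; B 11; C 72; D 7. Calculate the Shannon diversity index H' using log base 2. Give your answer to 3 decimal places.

Total N = 4+11+72+7 = 94, so the proportions are 0.04255, 0.11702, 0.76596, 0.07447 (working shown to 5 dp, full precision carried).
Each pᵢ log₂ pᵢ term: 0.04255×(-4.55459)=-0.19381, 0.11702×(-3.09516)=-0.36220, 0.76596×(-0.38466)=-0.29464, 0.07447×(-3.74723)=-0.27905.
Sum = -1.12970, so H' = 1.130.

1.130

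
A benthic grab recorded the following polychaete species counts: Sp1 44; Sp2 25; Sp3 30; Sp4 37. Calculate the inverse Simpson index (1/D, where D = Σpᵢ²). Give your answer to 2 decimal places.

3.83

Total N = 44+25+30+37 = 136, so the proportions are 0.323529, 0.183824, 0.220588, 0.272059 (working shown to 6 dp, full precision carried).
D = 0.323529² + 0.183824² + 0.220588² + 0.272059² = 0.104671 + 0.033791 + 0.048659 + 0.074016 = 0.261138.
So 1/D = 3.8294, i.e. 3.83 to 2 decimal places.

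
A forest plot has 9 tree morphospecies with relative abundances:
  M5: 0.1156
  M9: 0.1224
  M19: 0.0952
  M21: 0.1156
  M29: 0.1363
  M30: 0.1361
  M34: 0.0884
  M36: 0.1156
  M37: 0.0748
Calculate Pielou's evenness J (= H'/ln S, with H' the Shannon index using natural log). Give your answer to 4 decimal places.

0.9925

H' = −Σ pᵢ ln pᵢ = −((-0.249421) + (-0.257096) + (-0.223889) + (-0.249421) + (-0.271632) + (-0.271433) + (-0.214448) + (-0.249421) + (-0.193952)) = 2.180713 (working shown to 6 dp, full precision carried).
With S = 9 species, ln S = 2.197225, so J = 2.180713/2.197225 = 0.992485, i.e. 0.9925 to 4 decimal places.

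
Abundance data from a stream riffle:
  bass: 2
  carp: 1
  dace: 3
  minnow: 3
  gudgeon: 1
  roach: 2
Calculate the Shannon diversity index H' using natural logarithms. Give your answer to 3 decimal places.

1.705

Total N = 2+1+3+3+1+2 = 12, so the proportions are 0.16667, 0.08333, 0.25, 0.25, 0.08333, 0.16667 (working shown to 5 dp, full precision carried).
Each pᵢ ln pᵢ term: 0.16667×(-1.79176)=-0.29863, 0.08333×(-2.48491)=-0.20708, 0.25×(-1.38629)=-0.34657, 0.25×(-1.38629)=-0.34657, 0.08333×(-2.48491)=-0.20708, 0.16667×(-1.79176)=-0.29863.
Sum = -1.70455, so H' = 1.705.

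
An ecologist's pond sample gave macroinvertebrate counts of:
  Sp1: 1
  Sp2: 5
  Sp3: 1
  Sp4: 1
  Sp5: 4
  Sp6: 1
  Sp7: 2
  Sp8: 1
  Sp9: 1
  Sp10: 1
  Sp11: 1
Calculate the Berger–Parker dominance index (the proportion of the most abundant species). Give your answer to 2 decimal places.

Total N = 1+5+1+1+4+1+2+1+1+1+1 = 19, so the proportions are 0.0526, 0.2632, 0.0526, 0.0526, 0.2105, 0.0526, 0.1053, 0.0526, 0.0526, 0.0526, 0.0526 (working shown to 4 dp, full precision carried).
The largest proportion is 0.2632, i.e. d = 0.26 to 2 decimal places.

0.26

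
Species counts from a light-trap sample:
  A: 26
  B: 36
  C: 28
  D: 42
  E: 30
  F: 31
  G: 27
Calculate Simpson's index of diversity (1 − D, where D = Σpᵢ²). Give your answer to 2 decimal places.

0.85

Total N = 26+36+28+42+30+31+27 = 220, so the proportions are 0.1182, 0.1636, 0.1273, 0.1909, 0.1364, 0.1409, 0.1227 (working shown to 4 dp, full precision carried).
D = 0.1182² + 0.1636² + 0.1273² + 0.1909² + 0.1364² + 0.1409² + 0.1227² = 0.0140 + 0.0268 + 0.0162 + 0.0364 + 0.0186 + 0.0199 + 0.0151 = 0.1469.
So 1 − D = 0.8531, i.e. 0.85 to 2 decimal places.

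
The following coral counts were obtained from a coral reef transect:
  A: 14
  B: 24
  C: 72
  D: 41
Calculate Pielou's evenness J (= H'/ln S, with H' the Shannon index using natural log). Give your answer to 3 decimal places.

Total N = 14+24+72+41 = 151, so the proportions are 0.09272, 0.15894, 0.47682, 0.27152 (working shown to 5 dp, full precision carried).
H' = −Σ pᵢ ln pᵢ = −((-0.22050) + (-0.29233) + (-0.35314) + (-0.35399)) = 1.21995.
With S = 4 species, ln S = 1.38629, so J = 1.21995/1.38629 = 0.88001, i.e. 0.880 to 3 decimal places.

0.880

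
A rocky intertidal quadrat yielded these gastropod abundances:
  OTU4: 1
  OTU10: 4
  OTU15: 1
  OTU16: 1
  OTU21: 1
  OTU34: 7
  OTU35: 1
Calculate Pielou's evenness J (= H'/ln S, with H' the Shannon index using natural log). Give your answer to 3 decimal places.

Total N = 1+4+1+1+1+7+1 = 16, so the proportions are 0.0625, 0.25, 0.0625, 0.0625, 0.0625, 0.4375, 0.0625 (working shown to 5 dp, full precision carried).
H' = −Σ pᵢ ln pᵢ = −((-0.17329) + (-0.34657) + (-0.17329) + (-0.17329) + (-0.17329) + (-0.36167) + (-0.17329)) = 1.57468.
With S = 7 species, ln S = 1.94591, so J = 1.57468/1.94591 = 0.80923, i.e. 0.809 to 3 decimal places.

0.809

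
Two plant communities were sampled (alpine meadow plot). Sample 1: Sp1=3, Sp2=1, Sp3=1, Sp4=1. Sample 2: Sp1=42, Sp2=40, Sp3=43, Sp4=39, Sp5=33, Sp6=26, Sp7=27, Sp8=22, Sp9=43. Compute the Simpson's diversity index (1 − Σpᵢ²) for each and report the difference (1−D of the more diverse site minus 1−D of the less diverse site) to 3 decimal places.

0.217

Sample 1: N=6, proportions 0.5, 0.16667, 0.16667, 0.16667, giving 1−D = 0.66667 (working shown to 5 dp, full precision carried).
Sample 2: N=315, proportions 0.13333, 0.12698, 0.13651, 0.12381, 0.10476, 0.08254, 0.08571, 0.06984, 0.13651, giving 1−D = 0.88349.
Difference = |0.66667 − 0.88349| = 0.21682, i.e. 0.217 to 3 decimal places.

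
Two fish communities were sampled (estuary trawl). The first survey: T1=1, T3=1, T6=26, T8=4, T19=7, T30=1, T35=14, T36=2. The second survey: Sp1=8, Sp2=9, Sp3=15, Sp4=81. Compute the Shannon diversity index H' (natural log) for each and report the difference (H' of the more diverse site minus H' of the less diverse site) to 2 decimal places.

The first survey: N=56, proportions 0.0179, 0.0179, 0.4643, 0.0714, 0.125, 0.0179, 0.25, 0.0357, giving H' = 1.4859 (working shown to 4 dp, full precision carried).
The second survey: N=113, proportions 0.0708, 0.0796, 0.1327, 0.7168, giving H' = 0.8957.
Difference = |1.4859 − 0.8957| = 0.5902, i.e. 0.59 to 2 decimal places.

0.59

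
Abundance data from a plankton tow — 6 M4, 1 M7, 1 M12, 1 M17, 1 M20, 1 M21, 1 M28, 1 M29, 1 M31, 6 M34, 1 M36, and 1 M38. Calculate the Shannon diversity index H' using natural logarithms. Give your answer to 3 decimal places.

2.114

Total N = 6+1+1+1+1+1+1+1+1+6+1+1 = 22, so the proportions are 0.27273, 0.04545, 0.04545, 0.04545, 0.04545, 0.04545, 0.04545, 0.04545, 0.04545, 0.27273, 0.04545, 0.04545 (working shown to 5 dp, full precision carried).
Each pᵢ ln pᵢ term: 0.27273×(-1.29928)=-0.35435, 0.04545×(-3.09104)=-0.14050, 0.04545×(-3.09104)=-0.14050, 0.04545×(-3.09104)=-0.14050, 0.04545×(-3.09104)=-0.14050, 0.04545×(-3.09104)=-0.14050, 0.04545×(-3.09104)=-0.14050, 0.04545×(-3.09104)=-0.14050, 0.04545×(-3.09104)=-0.14050, 0.27273×(-1.29928)=-0.35435, 0.04545×(-3.09104)=-0.14050, 0.04545×(-3.09104)=-0.14050.
Sum = -2.11372, so H' = 2.114.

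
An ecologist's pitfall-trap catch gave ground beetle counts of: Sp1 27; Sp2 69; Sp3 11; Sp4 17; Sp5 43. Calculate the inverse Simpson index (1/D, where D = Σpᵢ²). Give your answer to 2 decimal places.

Total N = 27+69+11+17+43 = 167, so the proportions are 0.161677, 0.413174, 0.065868, 0.101796, 0.257485 (working shown to 6 dp, full precision carried).
D = 0.161677² + 0.413174² + 0.065868² + 0.101796² + 0.257485² = 0.026139 + 0.170712 + 0.004339 + 0.010363 + 0.066299 = 0.277851.
So 1/D = 3.5990, i.e. 3.60 to 2 decimal places.

3.60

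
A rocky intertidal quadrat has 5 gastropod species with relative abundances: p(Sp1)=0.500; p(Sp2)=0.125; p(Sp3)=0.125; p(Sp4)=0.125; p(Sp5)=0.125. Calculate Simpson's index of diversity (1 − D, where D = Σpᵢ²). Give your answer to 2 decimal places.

0.69

D = 0.5² + 0.125² + 0.125² + 0.125² + 0.125² = 0.2500 + 0.0156 + 0.0156 + 0.0156 + 0.0156 = 0.3125 (working shown to 4 dp, full precision carried).
So 1 − D = 0.6875, i.e. 0.69 to 2 decimal places.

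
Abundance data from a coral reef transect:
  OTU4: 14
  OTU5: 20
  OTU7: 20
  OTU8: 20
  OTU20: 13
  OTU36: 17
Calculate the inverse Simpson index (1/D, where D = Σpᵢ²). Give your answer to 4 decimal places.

5.8339

Total N = 14+20+20+20+13+17 = 104, so the proportions are 0.13461538, 0.19230769, 0.19230769, 0.19230769, 0.125, 0.16346154 (working shown to 8 dp, full precision carried).
D = 0.13461538² + 0.19230769² + 0.19230769² + 0.19230769² + 0.125² + 0.16346154² = 0.01812130 + 0.03698225 + 0.03698225 + 0.03698225 + 0.01562500 + 0.02671967 = 0.17141272.
So 1/D = 5.833873, i.e. 5.8339 to 4 decimal places.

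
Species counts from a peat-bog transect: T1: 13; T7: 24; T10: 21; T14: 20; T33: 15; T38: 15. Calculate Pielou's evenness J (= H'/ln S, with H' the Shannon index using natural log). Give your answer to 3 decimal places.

Total N = 13+24+21+20+15+15 = 108, so the proportions are 0.12037, 0.22222, 0.19444, 0.18519, 0.13889, 0.13889 (working shown to 5 dp, full precision carried).
H' = −Σ pᵢ ln pᵢ = −((-0.25485) + (-0.33424) + (-0.31842) + (-0.31230) + (-0.27418) + (-0.27418)) = 1.76816.
With S = 6 species, ln S = 1.79176, so J = 1.76816/1.79176 = 0.98683, i.e. 0.987 to 3 decimal places.

0.987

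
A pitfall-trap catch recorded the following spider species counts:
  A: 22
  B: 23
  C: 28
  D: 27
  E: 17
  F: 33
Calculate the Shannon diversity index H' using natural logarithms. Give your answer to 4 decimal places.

Total N = 22+23+28+27+17+33 = 150, so the proportions are 0.146667, 0.153333, 0.186667, 0.18, 0.113333, 0.22 (working shown to 6 dp, full precision carried).
Each pᵢ ln pᵢ term: 0.146667×(-1.919593)=-0.281540, 0.153333×(-1.875141)=-0.287522, 0.186667×(-1.678431)=-0.313307, 0.18×(-1.714798)=-0.308664, 0.113333×(-2.177422)=-0.246774, 0.22×(-1.514128)=-0.333108.
Sum = -1.770915, so H' = 1.7709.

1.7709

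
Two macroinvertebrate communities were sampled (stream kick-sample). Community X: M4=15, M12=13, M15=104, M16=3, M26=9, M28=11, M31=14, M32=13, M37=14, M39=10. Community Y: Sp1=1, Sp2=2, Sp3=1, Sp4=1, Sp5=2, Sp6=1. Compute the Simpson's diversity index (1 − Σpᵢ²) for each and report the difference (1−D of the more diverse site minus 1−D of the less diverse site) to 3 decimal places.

Community X: N=206, proportions 0.07282, 0.06311, 0.50485, 0.01456, 0.04369, 0.0534, 0.06796, 0.06311, 0.06796, 0.04854, giving 1−D = 0.71529 (working shown to 5 dp, full precision carried).
Community Y: N=8, proportions 0.125, 0.25, 0.125, 0.125, 0.25, 0.125, giving 1−D = 0.81250.
Difference = |0.71529 − 0.81250| = 0.09721, i.e. 0.097 to 3 decimal places.

0.097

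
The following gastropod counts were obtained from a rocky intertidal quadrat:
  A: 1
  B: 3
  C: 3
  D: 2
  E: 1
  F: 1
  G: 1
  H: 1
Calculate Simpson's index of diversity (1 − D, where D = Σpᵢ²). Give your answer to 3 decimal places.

Total N = 1+3+3+2+1+1+1+1 = 13, so the proportions are 0.07692, 0.23077, 0.23077, 0.15385, 0.07692, 0.07692, 0.07692, 0.07692 (working shown to 5 dp, full precision carried).
D = 0.07692² + 0.23077² + 0.23077² + 0.15385² + 0.07692² + 0.07692² + 0.07692² + 0.07692² = 0.00592 + 0.05325 + 0.05325 + 0.02367 + 0.00592 + 0.00592 + 0.00592 + 0.00592 = 0.15976.
So 1 − D = 0.84024, i.e. 0.840 to 3 decimal places.

0.840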